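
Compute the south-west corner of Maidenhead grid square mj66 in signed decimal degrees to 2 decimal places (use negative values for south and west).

Field M=12, J=9: +12·20° lon, +9·10° lat → SW at lon 60°, lat 0°.
Square 6, 6: +6·2° lon, +6·1° lat → SW at lon 72°, lat 6°.
latitude 6.00, longitude 72.00.

6.00, 72.00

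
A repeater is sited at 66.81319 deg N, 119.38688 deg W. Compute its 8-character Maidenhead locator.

DP06ht35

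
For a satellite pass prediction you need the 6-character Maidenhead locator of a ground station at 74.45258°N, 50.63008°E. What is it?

LQ54hk

Offset from 180°W / 90°S: lon 230.6301°, lat 164.4526°.
Field: lon ⌊230.6301/20⌋ = 11 → L; lat ⌊164.4526/10⌋ = 16 → Q.
Square: lon ⌊10.6301/2⌋ = 5; lat ⌊4.4526/1⌋ = 4.
Subsquare: lon ⌊0.6301/0.0833333⌋ = 7 → h; lat ⌊0.4526/0.0416667⌋ = 10 → k.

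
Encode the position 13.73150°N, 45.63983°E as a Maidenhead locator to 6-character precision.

Offset from 180°W / 90°S: lon 225.6398°, lat 103.7315°.
Field: lon ⌊225.6398/20⌋ = 11 → L; lat ⌊103.7315/10⌋ = 10 → K.
Square: lon ⌊5.6398/2⌋ = 2; lat ⌊3.7315/1⌋ = 3.
Subsquare: lon ⌊1.6398/0.0833333⌋ = 19 → t; lat ⌊0.7315/0.0416667⌋ = 17 → r.

LK23tr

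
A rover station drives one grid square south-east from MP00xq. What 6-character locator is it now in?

Longitude subsquare x = 23; +1 → 24, wraps to 0 = a, carry into square.
Longitude square 0; +1 → 1.
Latitude subsquare q = 16; −1 → 15 = p.

MP10ap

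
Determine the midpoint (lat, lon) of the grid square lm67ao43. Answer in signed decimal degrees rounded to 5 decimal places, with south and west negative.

Field L=11, M=12: +11·20° lon, +12·10° lat → SW at lon 40°, lat 30°.
Square 6, 7: +6·2° lon, +7·1° lat → SW at lon 52°, lat 37°.
Subsquare a=0, o=14: +0·0.0833333° lon, +14·0.0416667° lat → SW at lon 52°, lat 37.5833°.
Extended square 4, 3: +4·0.00833333° lon, +3·0.00416667° lat → SW at lon 52.0333°, lat 37.5958°.
Cell spans 0.00833333° lon × 0.00416667° lat. Centre is SW corner plus half of each.
latitude 37.59792, longitude 52.03750.

37.59792, 52.03750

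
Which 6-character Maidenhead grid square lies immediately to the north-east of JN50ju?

JN50kv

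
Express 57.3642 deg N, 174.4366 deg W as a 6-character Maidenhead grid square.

AO27si

Offset from 180°W / 90°S: lon 5.5634°, lat 147.3642°.
Field: 5.5634/20 → 0 → A, 147.3642/10 → 14 → O; chars AO.
Square: 5.5634/2 → 2, 7.3642/1 → 7; chars 27.
Subsquare: 1.5634/0.0833333 → 18 → s, 0.3642/0.0416667 → 8 → i; chars si.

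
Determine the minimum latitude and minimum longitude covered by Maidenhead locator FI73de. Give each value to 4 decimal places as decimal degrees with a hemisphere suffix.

6.8333° S, 65.7500° W

Field F=5, I=8: +5·20° lon, +8·10° lat → SW at lon -80°, lat -10°.
Square 7, 3: +7·2° lon, +3·1° lat → SW at lon -66°, lat -7°.
Subsquare d=3, e=4: +3·0.0833333° lon, +4·0.0416667° lat → SW at lon -65.75°, lat -6.83333°.
latitude 6.8333° S, longitude 65.7500° W.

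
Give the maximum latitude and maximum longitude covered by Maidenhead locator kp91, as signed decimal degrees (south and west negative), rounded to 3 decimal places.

Field K=10, P=15: +10·20° lon, +15·10° lat → SW at lon 20°, lat 60°.
Square 9, 1: +9·2° lon, +1·1° lat → SW at lon 38°, lat 61°.
Cell spans 2° lon × 1° lat. NE corner is SW corner plus one full cell.
latitude 62.000, longitude 40.000.

62.000, 40.000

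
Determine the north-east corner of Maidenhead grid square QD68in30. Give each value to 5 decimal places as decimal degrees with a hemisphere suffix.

Field Q=16, D=3: +16·20° lon, +3·10° lat → SW at lon 140°, lat -60°.
Square 6, 8: +6·2° lon, +8·1° lat → SW at lon 152°, lat -52°.
Subsquare i=8, n=13: +8·0.0833333° lon, +13·0.0416667° lat → SW at lon 152.667°, lat -51.4583°.
Extended square 3, 0: +3·0.00833333° lon, +0·0.00416667° lat → SW at lon 152.692°, lat -51.4583°.
Cell spans 0.00833333° lon × 0.00416667° lat. NE corner is SW corner plus one full cell.
latitude 51.45417° S, longitude 152.70000° E.

51.45417° S, 152.70000° E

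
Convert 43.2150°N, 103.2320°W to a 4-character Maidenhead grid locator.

DN83

Shift to the Maidenhead origin (180°W, 90°S): lon 76.77, lat 133.22.
Field: lon ⌊76.77/20⌋ = 3 → D; lat ⌊133.22/10⌋ = 13 → N.
Square: lon ⌊16.77/2⌋ = 8; lat ⌊3.22/1⌋ = 3.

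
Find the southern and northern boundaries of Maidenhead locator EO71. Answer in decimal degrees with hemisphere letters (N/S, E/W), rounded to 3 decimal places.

51.000° N, 52.000° N

Field E=4, O=14: +4·20° lon, +14·10° lat → SW at lon -100°, lat 50°.
Square 7, 1: +7·2° lon, +1·1° lat → SW at lon -86°, lat 51°.
Cell spans 2° lon × 1° lat.
south 51.000° N, north 52.000° N.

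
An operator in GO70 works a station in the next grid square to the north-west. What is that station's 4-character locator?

GO61

Longitude square 7; −1 → 6.
Latitude square 0; +1 → 1.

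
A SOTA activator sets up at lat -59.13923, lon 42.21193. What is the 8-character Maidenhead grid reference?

LD10cu56

Offset from 180°W / 90°S: lon 222.21193°, lat 30.86077°.
Field (20°×10°, letters A–R): lon ⌊222.21193/20⌋ = 11 → L; lat ⌊30.86077/10⌋ = 3 → D.
Square (2°×1°, digits 0–9): lon ⌊2.21193/2⌋ = 1; lat ⌊0.86077/1⌋ = 0.
Subsquare (5′×2.5′, letters a–x): lon ⌊0.21193/0.0833333⌋ = 2 → c; lat ⌊0.86077/0.0416667⌋ = 20 → u.
Extended square (30″×15″, digits 0–9): lon ⌊0.04526/0.00833333⌋ = 5; lat ⌊0.02744/0.00416667⌋ = 6.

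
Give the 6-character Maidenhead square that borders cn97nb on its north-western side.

Longitude subsquare n = 13; −1 → 12 = m.
Latitude subsquare b = 1; +1 → 2 = c.

CN97mc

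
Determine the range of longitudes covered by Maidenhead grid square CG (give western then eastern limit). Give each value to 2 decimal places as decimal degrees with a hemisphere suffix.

140.00° W, 120.00° W

Field C=2, G=6: +2·20° lon, +6·10° lat → SW at lon -140°, lat -30°.
Cell spans 20° lon × 10° lat.
west 140.00° W, east 120.00° W.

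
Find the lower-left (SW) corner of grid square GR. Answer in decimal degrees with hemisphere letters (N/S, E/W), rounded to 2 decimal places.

80.00° N, 60.00° W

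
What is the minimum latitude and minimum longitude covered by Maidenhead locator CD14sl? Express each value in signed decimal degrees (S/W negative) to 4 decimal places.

-55.5417, -136.5000

Field C=2, D=3: +2·20° lon, +3·10° lat → SW at lon -140°, lat -60°.
Square 1, 4: +1·2° lon, +4·1° lat → SW at lon -138°, lat -56°.
Subsquare s=18, l=11: +18·0.0833333° lon, +11·0.0416667° lat → SW at lon -136.5°, lat -55.5417°.
latitude -55.5417, longitude -136.5000.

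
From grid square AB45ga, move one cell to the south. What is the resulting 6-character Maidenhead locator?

Latitude subsquare a = 0; −1 → -1, wraps to 23 = x, carry into square.
Latitude square 5; −1 → 4.
The longitude characters are unchanged.

AB44gx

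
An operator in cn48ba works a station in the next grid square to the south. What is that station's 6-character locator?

Latitude subsquare a = 0; −1 → -1, wraps to 23 = x, carry into square.
Latitude square 8; −1 → 7.
The longitude characters are unchanged.

CN47bx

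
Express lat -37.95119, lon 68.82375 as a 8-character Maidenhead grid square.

MF42jb81

Offset from 180°W / 90°S: lon 248.82375°, lat 52.04881°.
Field: 248.82375/20 → 12 → M, 52.04881/10 → 5 → F; chars MF.
Square: 8.82375/2 → 4, 2.04881/1 → 2; chars 42.
Subsquare: 0.82375/0.0833333 → 9 → j, 0.04881/0.0416667 → 1 → b; chars jb.
Extended square: 0.07375/0.00833333 → 8, 0.00714/0.00416667 → 1; chars 81.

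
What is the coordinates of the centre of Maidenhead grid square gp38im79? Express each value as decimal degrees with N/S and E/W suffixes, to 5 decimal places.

68.53958° N, 53.27083° W

Field G=6, P=15: +6·20° lon, +15·10° lat → SW at lon -60°, lat 60°.
Square 3, 8: +3·2° lon, +8·1° lat → SW at lon -54°, lat 68°.
Subsquare i=8, m=12: +8·0.0833333° lon, +12·0.0416667° lat → SW at lon -53.3333°, lat 68.5°.
Extended square 7, 9: +7·0.00833333° lon, +9·0.00416667° lat → SW at lon -53.275°, lat 68.5375°.
Cell spans 0.00833333° lon × 0.00416667° lat. Centre is SW corner plus half of each.
latitude 68.53958° N, longitude 53.27083° W.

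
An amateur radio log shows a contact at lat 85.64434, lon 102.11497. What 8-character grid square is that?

OR15bp34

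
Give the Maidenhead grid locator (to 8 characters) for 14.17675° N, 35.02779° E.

Add 180° to longitude and 90° to latitude: 215.02779, 104.17675.
Field: 215.02779/20 → 10 → K, 104.17675/10 → 10 → K; chars KK.
Square: 15.02779/2 → 7, 4.17675/1 → 4; chars 74.
Subsquare: 1.02779/0.0833333 → 12 → m, 0.17675/0.0416667 → 4 → e; chars me.
Extended square: 0.02779/0.00833333 → 3, 0.01008/0.00416667 → 2; chars 32.

KK74me32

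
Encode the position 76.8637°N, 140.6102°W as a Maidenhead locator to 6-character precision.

Offset from 180°W / 90°S: lon 39.3898°, lat 166.8637°.
Field: 39.3898/20 → 1 → B, 166.8637/10 → 16 → Q; chars BQ.
Square: 19.3898/2 → 9, 6.8637/1 → 6; chars 96.
Subsquare: 1.3898/0.0833333 → 16 → q, 0.8637/0.0416667 → 20 → u; chars qu.

BQ96qu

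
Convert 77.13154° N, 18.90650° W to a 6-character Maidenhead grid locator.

IQ07nd

Shift to the Maidenhead origin (180°W, 90°S): lon 161.0935, lat 167.1315.
Field: lon ⌊161.0935/20⌋ = 8 → I; lat ⌊167.1315/10⌋ = 16 → Q.
Square: lon ⌊1.0935/2⌋ = 0; lat ⌊7.1315/1⌋ = 7.
Subsquare: lon ⌊1.0935/0.0833333⌋ = 13 → n; lat ⌊0.1315/0.0416667⌋ = 3 → d.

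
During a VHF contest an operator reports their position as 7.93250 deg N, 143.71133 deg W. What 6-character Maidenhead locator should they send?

BJ87dw

Offset from 180°W / 90°S: lon 36.2887°, lat 97.9325°.
Field (20°×10°, letters A–R): lon ⌊36.2887/20⌋ = 1 → B; lat ⌊97.9325/10⌋ = 9 → J.
Square (2°×1°, digits 0–9): lon ⌊16.2887/2⌋ = 8; lat ⌊7.9325/1⌋ = 7.
Subsquare (5′×2.5′, letters a–x): lon ⌊0.2887/0.0833333⌋ = 3 → d; lat ⌊0.9325/0.0416667⌋ = 22 → w.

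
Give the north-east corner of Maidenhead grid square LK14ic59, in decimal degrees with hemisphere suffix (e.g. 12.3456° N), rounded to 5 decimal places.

14.12500° N, 42.71667° E

Field L=11, K=10: +11·20° lon, +10·10° lat → SW at lon 40°, lat 10°.
Square 1, 4: +1·2° lon, +4·1° lat → SW at lon 42°, lat 14°.
Subsquare i=8, c=2: +8·0.0833333° lon, +2·0.0416667° lat → SW at lon 42.6667°, lat 14.0833°.
Extended square 5, 9: +5·0.00833333° lon, +9·0.00416667° lat → SW at lon 42.7083°, lat 14.1208°.
Cell spans 0.00833333° lon × 0.00416667° lat. NE corner is SW corner plus one full cell.
latitude 14.12500° N, longitude 42.71667° E.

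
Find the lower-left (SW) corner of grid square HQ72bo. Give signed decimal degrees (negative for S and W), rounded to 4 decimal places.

Field H=7, Q=16: +7·20° lon, +16·10° lat → SW at lon -40°, lat 70°.
Square 7, 2: +7·2° lon, +2·1° lat → SW at lon -26°, lat 72°.
Subsquare b=1, o=14: +1·0.0833333° lon, +14·0.0416667° lat → SW at lon -25.9167°, lat 72.5833°.
latitude 72.5833, longitude -25.9167.

72.5833, -25.9167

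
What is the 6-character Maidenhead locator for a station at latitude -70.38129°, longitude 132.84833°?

PB69ko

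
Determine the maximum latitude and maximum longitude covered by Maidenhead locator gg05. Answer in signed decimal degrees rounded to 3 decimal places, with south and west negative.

Field G=6, G=6: +6·20° lon, +6·10° lat → SW at lon -60°, lat -30°.
Square 0, 5: +0·2° lon, +5·1° lat → SW at lon -60°, lat -25°.
Cell spans 2° lon × 1° lat. NE corner is SW corner plus one full cell.
latitude -24.000, longitude -58.000.

-24.000, -58.000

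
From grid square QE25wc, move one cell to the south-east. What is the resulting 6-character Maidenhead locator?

Longitude subsquare w = 22; +1 → 23 = x.
Latitude subsquare c = 2; −1 → 1 = b.

QE25xb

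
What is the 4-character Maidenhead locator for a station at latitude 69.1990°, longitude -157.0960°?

BP19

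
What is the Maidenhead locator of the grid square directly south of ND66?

Latitude square 6; −1 → 5.
The longitude characters are unchanged.

ND65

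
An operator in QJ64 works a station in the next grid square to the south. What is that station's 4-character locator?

QJ63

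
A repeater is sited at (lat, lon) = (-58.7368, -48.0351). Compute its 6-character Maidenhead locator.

Offset from 180°W / 90°S: lon 131.9649°, lat 31.2632°.
Field (20°×10°, letters A–R): lon ⌊131.9649/20⌋ = 6 → G; lat ⌊31.2632/10⌋ = 3 → D.
Square (2°×1°, digits 0–9): lon ⌊11.9649/2⌋ = 5; lat ⌊1.2632/1⌋ = 1.
Subsquare (5′×2.5′, letters a–x): lon ⌊1.9649/0.0833333⌋ = 23 → x; lat ⌊0.2632/0.0416667⌋ = 6 → g.

GD51xg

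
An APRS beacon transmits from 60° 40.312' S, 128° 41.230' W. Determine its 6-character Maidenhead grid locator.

Offset from 180°W / 90°S: lon 51.3128°, lat 29.3281°.
Field: lon ⌊51.3128/20⌋ = 2 → C; lat ⌊29.3281/10⌋ = 2 → C.
Square: lon ⌊11.3128/2⌋ = 5; lat ⌊9.3281/1⌋ = 9.
Subsquare: lon ⌊1.3128/0.0833333⌋ = 15 → p; lat ⌊0.3281/0.0416667⌋ = 7 → h.

CC59ph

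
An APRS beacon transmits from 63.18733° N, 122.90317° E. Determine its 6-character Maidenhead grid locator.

Add 180° to longitude and 90° to latitude: 302.9032, 153.1873.
Field: lon ⌊302.9032/20⌋ = 15 → P; lat ⌊153.1873/10⌋ = 15 → P.
Square: lon ⌊2.9032/2⌋ = 1; lat ⌊3.1873/1⌋ = 3.
Subsquare: lon ⌊0.9032/0.0833333⌋ = 10 → k; lat ⌊0.1873/0.0416667⌋ = 4 → e.

PP13ke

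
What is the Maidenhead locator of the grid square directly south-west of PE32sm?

PE32rl

Longitude subsquare s = 18; −1 → 17 = r.
Latitude subsquare m = 12; −1 → 11 = l.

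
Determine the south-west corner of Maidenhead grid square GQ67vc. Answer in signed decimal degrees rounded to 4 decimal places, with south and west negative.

77.0833, -46.2500

Field G=6, Q=16: +6·20° lon, +16·10° lat → SW at lon -60°, lat 70°.
Square 6, 7: +6·2° lon, +7·1° lat → SW at lon -48°, lat 77°.
Subsquare v=21, c=2: +21·0.0833333° lon, +2·0.0416667° lat → SW at lon -46.25°, lat 77.0833°.
latitude 77.0833, longitude -46.2500.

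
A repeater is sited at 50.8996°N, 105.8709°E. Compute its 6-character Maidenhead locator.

OO20wv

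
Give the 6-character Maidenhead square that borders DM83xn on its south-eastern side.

DM93am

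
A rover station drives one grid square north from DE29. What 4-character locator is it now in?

DF20

Latitude square 9; +1 → 10, wraps to 0, carry into field.
Latitude field E = 4; +1 → 5 = F.
The longitude characters are unchanged.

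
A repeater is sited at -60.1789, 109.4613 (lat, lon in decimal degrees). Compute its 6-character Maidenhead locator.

OC49rt

Shift to the Maidenhead origin (180°W, 90°S): lon 289.4613, lat 29.8211.
Field: lon ⌊289.4613/20⌋ = 14 → O; lat ⌊29.8211/10⌋ = 2 → C.
Square: lon ⌊9.4613/2⌋ = 4; lat ⌊9.8211/1⌋ = 9.
Subsquare: lon ⌊1.4613/0.0833333⌋ = 17 → r; lat ⌊0.8211/0.0416667⌋ = 19 → t.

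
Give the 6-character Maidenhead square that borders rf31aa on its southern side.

RF30ax

Latitude subsquare a = 0; −1 → -1, wraps to 23 = x, carry into square.
Latitude square 1; −1 → 0.
The longitude characters are unchanged.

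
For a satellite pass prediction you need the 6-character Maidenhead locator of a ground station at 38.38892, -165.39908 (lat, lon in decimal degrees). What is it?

Shift to the Maidenhead origin (180°W, 90°S): lon 14.6009, lat 128.3889.
Field: 14.6009/20 → 0 → A, 128.3889/10 → 12 → M; chars AM.
Square: 14.6009/2 → 7, 8.3889/1 → 8; chars 78.
Subsquare: 0.6009/0.0833333 → 7 → h, 0.3889/0.0416667 → 9 → j; chars hj.

AM78hj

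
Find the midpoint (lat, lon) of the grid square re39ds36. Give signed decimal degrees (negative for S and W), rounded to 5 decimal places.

Field R=17, E=4: +17·20° lon, +4·10° lat → SW at lon 160°, lat -50°.
Square 3, 9: +3·2° lon, +9·1° lat → SW at lon 166°, lat -41°.
Subsquare d=3, s=18: +3·0.0833333° lon, +18·0.0416667° lat → SW at lon 166.25°, lat -40.25°.
Extended square 3, 6: +3·0.00833333° lon, +6·0.00416667° lat → SW at lon 166.275°, lat -40.225°.
Cell spans 0.00833333° lon × 0.00416667° lat. Centre is SW corner plus half of each.
latitude -40.22292, longitude 166.27917.

-40.22292, 166.27917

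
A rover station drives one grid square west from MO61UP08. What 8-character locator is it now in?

Longitude extended square 0; −1 → -1, wraps to 9, carry into subsquare.
Longitude subsquare u = 20; −1 → 19 = t.
The latitude characters are unchanged.

MO61tp98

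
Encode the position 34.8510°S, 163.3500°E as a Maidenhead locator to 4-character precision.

Add 180° to longitude and 90° to latitude: 343.35, 55.15.
Field (20°×10°, letters A–R): 343.35/20 → 17 → R, 55.15/10 → 5 → F; chars RF.
Square (2°×1°, digits 0–9): 3.35/2 → 1, 5.15/1 → 5; chars 15.

RF15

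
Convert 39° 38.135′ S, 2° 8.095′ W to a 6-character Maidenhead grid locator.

IF80wi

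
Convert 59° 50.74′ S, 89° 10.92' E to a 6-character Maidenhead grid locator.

Add 180° to longitude and 90° to latitude: 269.1820, 30.1543.
Field: lon ⌊269.1820/20⌋ = 13 → N; lat ⌊30.1543/10⌋ = 3 → D.
Square: lon ⌊9.1820/2⌋ = 4; lat ⌊0.1543/1⌋ = 0.
Subsquare: lon ⌊1.1820/0.0833333⌋ = 14 → o; lat ⌊0.1543/0.0416667⌋ = 3 → d.

ND40od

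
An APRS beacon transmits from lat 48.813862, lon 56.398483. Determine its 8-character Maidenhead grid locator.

Add 180° to longitude and 90° to latitude: 236.39848, 138.81386.
Field (20°×10°, letters A–R): 236.39848/20 → 11 → L, 138.81386/10 → 13 → N; chars LN.
Square (2°×1°, digits 0–9): 16.39848/2 → 8, 8.81386/1 → 8; chars 88.
Subsquare (5′×2.5′, letters a–x): 0.39848/0.0833333 → 4 → e, 0.81386/0.0416667 → 19 → t; chars et.
Extended square (30″×15″, digits 0–9): 0.06515/0.00833333 → 7, 0.02220/0.00416667 → 5; chars 75.

LN88et75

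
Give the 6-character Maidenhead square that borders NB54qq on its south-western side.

Longitude subsquare q = 16; −1 → 15 = p.
Latitude subsquare q = 16; −1 → 15 = p.

NB54pp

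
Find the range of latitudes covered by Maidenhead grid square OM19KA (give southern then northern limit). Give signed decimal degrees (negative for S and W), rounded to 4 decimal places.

39.0000, 39.0417

Field O=14, M=12: +14·20° lon, +12·10° lat → SW at lon 100°, lat 30°.
Square 1, 9: +1·2° lon, +9·1° lat → SW at lon 102°, lat 39°.
Subsquare k=10, a=0: +10·0.0833333° lon, +0·0.0416667° lat → SW at lon 102.833°, lat 39°.
Cell spans 0.0833333° lon × 0.0416667° lat.
south 39.0000, north 39.0417.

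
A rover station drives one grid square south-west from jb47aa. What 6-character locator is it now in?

JB36xx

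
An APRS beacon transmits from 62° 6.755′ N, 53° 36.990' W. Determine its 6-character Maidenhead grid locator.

Add 180° to longitude and 90° to latitude: 126.3835, 152.1126.
Field: lon ⌊126.3835/20⌋ = 6 → G; lat ⌊152.1126/10⌋ = 15 → P.
Square: lon ⌊6.3835/2⌋ = 3; lat ⌊2.1126/1⌋ = 2.
Subsquare: lon ⌊0.3835/0.0833333⌋ = 4 → e; lat ⌊0.1126/0.0416667⌋ = 2 → c.

GP32ec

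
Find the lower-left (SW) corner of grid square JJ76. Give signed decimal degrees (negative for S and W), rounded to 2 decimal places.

6.00, 14.00

Field J=9, J=9: +9·20° lon, +9·10° lat → SW at lon 0°, lat 0°.
Square 7, 6: +7·2° lon, +6·1° lat → SW at lon 14°, lat 6°.
latitude 6.00, longitude 14.00.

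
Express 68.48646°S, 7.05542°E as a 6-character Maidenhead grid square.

JC31mm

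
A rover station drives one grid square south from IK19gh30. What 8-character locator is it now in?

IK19gg39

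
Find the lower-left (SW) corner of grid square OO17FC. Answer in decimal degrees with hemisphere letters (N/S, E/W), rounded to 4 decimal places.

Field O=14, O=14: +14·20° lon, +14·10° lat → SW at lon 100°, lat 50°.
Square 1, 7: +1·2° lon, +7·1° lat → SW at lon 102°, lat 57°.
Subsquare f=5, c=2: +5·0.0833333° lon, +2·0.0416667° lat → SW at lon 102.417°, lat 57.0833°.
latitude 57.0833° N, longitude 102.4167° E.

57.0833° N, 102.4167° E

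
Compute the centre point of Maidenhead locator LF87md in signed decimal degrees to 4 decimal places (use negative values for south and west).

-32.8542, 57.0417

Field L=11, F=5: +11·20° lon, +5·10° lat → SW at lon 40°, lat -40°.
Square 8, 7: +8·2° lon, +7·1° lat → SW at lon 56°, lat -33°.
Subsquare m=12, d=3: +12·0.0833333° lon, +3·0.0416667° lat → SW at lon 57°, lat -32.875°.
Cell spans 0.0833333° lon × 0.0416667° lat. Centre is SW corner plus half of each.
latitude -32.8542, longitude 57.0417.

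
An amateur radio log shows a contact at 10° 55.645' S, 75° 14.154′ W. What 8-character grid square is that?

Shift to the Maidenhead origin (180°W, 90°S): lon 104.76410, lat 79.07258.
Field: lon ⌊104.76410/20⌋ = 5 → F; lat ⌊79.07258/10⌋ = 7 → H.
Square: lon ⌊4.76410/2⌋ = 2; lat ⌊9.07258/1⌋ = 9.
Subsquare: lon ⌊0.76410/0.0833333⌋ = 9 → j; lat ⌊0.07258/0.0416667⌋ = 1 → b.
Extended square: lon ⌊0.01410/0.00833333⌋ = 1; lat ⌊0.03092/0.00416667⌋ = 7.

FH29jb17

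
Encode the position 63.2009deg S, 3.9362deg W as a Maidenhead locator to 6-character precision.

IC86at

Offset from 180°W / 90°S: lon 176.0638°, lat 26.7991°.
Field: lon ⌊176.0638/20⌋ = 8 → I; lat ⌊26.7991/10⌋ = 2 → C.
Square: lon ⌊16.0638/2⌋ = 8; lat ⌊6.7991/1⌋ = 6.
Subsquare: lon ⌊0.0638/0.0833333⌋ = 0 → a; lat ⌊0.7991/0.0416667⌋ = 19 → t.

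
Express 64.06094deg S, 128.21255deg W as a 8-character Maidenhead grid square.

CC55vw45

Shift to the Maidenhead origin (180°W, 90°S): lon 51.78745, lat 25.93906.
Field (20°×10°, letters A–R): lon ⌊51.78745/20⌋ = 2 → C; lat ⌊25.93906/10⌋ = 2 → C.
Square (2°×1°, digits 0–9): lon ⌊11.78745/2⌋ = 5; lat ⌊5.93906/1⌋ = 5.
Subsquare (5′×2.5′, letters a–x): lon ⌊1.78745/0.0833333⌋ = 21 → v; lat ⌊0.93906/0.0416667⌋ = 22 → w.
Extended square (30″×15″, digits 0–9): lon ⌊0.03745/0.00833333⌋ = 4; lat ⌊0.02239/0.00416667⌋ = 5.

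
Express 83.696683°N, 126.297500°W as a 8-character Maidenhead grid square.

CR63uq47

Shift to the Maidenhead origin (180°W, 90°S): lon 53.70250, lat 173.69668.
Field: 53.70250/20 → 2 → C, 173.69668/10 → 17 → R; chars CR.
Square: 13.70250/2 → 6, 3.69668/1 → 3; chars 63.
Subsquare: 1.70250/0.0833333 → 20 → u, 0.69668/0.0416667 → 16 → q; chars uq.
Extended square: 0.03583/0.00833333 → 4, 0.03002/0.00416667 → 7; chars 47.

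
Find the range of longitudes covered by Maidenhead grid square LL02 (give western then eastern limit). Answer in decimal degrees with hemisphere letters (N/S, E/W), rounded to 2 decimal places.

40.00° E, 42.00° E

Field L=11, L=11: +11·20° lon, +11·10° lat → SW at lon 40°, lat 20°.
Square 0, 2: +0·2° lon, +2·1° lat → SW at lon 40°, lat 22°.
Cell spans 2° lon × 1° lat.
west 40.00° E, east 42.00° E.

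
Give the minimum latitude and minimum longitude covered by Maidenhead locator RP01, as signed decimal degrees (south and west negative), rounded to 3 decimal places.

61.000, 160.000

Field R=17, P=15: +17·20° lon, +15·10° lat → SW at lon 160°, lat 60°.
Square 0, 1: +0·2° lon, +1·1° lat → SW at lon 160°, lat 61°.
latitude 61.000, longitude 160.000.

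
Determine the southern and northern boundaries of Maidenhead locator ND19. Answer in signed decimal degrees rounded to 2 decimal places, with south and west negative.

-51.00, -50.00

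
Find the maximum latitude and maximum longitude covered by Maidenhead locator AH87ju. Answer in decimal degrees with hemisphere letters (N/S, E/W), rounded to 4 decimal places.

12.1250° S, 163.1667° W

Field A=0, H=7: +0·20° lon, +7·10° lat → SW at lon -180°, lat -20°.
Square 8, 7: +8·2° lon, +7·1° lat → SW at lon -164°, lat -13°.
Subsquare j=9, u=20: +9·0.0833333° lon, +20·0.0416667° lat → SW at lon -163.25°, lat -12.1667°.
Cell spans 0.0833333° lon × 0.0416667° lat. NE corner is SW corner plus one full cell.
latitude 12.1250° S, longitude 163.1667° W.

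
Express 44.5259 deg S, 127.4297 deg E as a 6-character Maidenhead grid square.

Add 180° to longitude and 90° to latitude: 307.4297, 45.4741.
Field: lon ⌊307.4297/20⌋ = 15 → P; lat ⌊45.4741/10⌋ = 4 → E.
Square: lon ⌊7.4297/2⌋ = 3; lat ⌊5.4741/1⌋ = 5.
Subsquare: lon ⌊1.4297/0.0833333⌋ = 17 → r; lat ⌊0.4741/0.0416667⌋ = 11 → l.

PE35rl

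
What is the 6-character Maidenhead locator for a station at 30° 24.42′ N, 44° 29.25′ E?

LM20fj

Offset from 180°W / 90°S: lon 224.4875°, lat 120.4070°.
Field: lon ⌊224.4875/20⌋ = 11 → L; lat ⌊120.4070/10⌋ = 12 → M.
Square: lon ⌊4.4875/2⌋ = 2; lat ⌊0.4070/1⌋ = 0.
Subsquare: lon ⌊0.4875/0.0833333⌋ = 5 → f; lat ⌊0.4070/0.0416667⌋ = 9 → j.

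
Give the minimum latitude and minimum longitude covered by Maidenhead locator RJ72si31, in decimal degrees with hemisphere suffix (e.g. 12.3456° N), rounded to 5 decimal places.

Field R=17, J=9: +17·20° lon, +9·10° lat → SW at lon 160°, lat 0°.
Square 7, 2: +7·2° lon, +2·1° lat → SW at lon 174°, lat 2°.
Subsquare s=18, i=8: +18·0.0833333° lon, +8·0.0416667° lat → SW at lon 175.5°, lat 2.33333°.
Extended square 3, 1: +3·0.00833333° lon, +1·0.00416667° lat → SW at lon 175.525°, lat 2.3375°.
latitude 2.33750° N, longitude 175.52500° E.

2.33750° N, 175.52500° E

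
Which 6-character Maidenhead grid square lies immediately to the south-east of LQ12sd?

Longitude subsquare s = 18; +1 → 19 = t.
Latitude subsquare d = 3; −1 → 2 = c.

LQ12tc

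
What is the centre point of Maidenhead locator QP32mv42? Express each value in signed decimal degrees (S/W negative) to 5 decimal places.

62.88542, 147.03750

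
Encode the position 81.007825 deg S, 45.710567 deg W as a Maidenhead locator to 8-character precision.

GA78dx48

Offset from 180°W / 90°S: lon 134.28943°, lat 8.99218°.
Field: 134.28943/20 → 6 → G, 8.99218/10 → 0 → A; chars GA.
Square: 14.28943/2 → 7, 8.99218/1 → 8; chars 78.
Subsquare: 0.28943/0.0833333 → 3 → d, 0.99218/0.0416667 → 23 → x; chars dx.
Extended square: 0.03943/0.00833333 → 4, 0.03384/0.00416667 → 8; chars 48.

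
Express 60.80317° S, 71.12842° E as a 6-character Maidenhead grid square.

MC59ne

Shift to the Maidenhead origin (180°W, 90°S): lon 251.1284, lat 29.1968.
Field: lon ⌊251.1284/20⌋ = 12 → M; lat ⌊29.1968/10⌋ = 2 → C.
Square: lon ⌊11.1284/2⌋ = 5; lat ⌊9.1968/1⌋ = 9.
Subsquare: lon ⌊1.1284/0.0833333⌋ = 13 → n; lat ⌊0.1968/0.0416667⌋ = 4 → e.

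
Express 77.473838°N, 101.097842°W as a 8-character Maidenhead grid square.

DQ97kl83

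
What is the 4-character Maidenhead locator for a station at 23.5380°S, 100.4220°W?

DG96

Add 180° to longitude and 90° to latitude: 79.58, 66.46.
Field: lon ⌊79.58/20⌋ = 3 → D; lat ⌊66.46/10⌋ = 6 → G.
Square: lon ⌊19.58/2⌋ = 9; lat ⌊6.46/1⌋ = 6.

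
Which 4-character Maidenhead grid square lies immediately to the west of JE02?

Longitude square 0; −1 → -1, wraps to 9, carry into field.
Longitude field J = 9; −1 → 8 = I.
The latitude characters are unchanged.

IE92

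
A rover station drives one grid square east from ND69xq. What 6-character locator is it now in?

ND79aq

Longitude subsquare x = 23; +1 → 24, wraps to 0 = a, carry into square.
Longitude square 6; +1 → 7.
The latitude characters are unchanged.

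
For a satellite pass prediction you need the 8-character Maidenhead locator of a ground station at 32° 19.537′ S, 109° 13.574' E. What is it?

Offset from 180°W / 90°S: lon 289.22623°, lat 57.67438°.
Field (20°×10°, letters A–R): 289.22623/20 → 14 → O, 57.67438/10 → 5 → F; chars OF.
Square (2°×1°, digits 0–9): 9.22623/2 → 4, 7.67438/1 → 7; chars 47.
Subsquare (5′×2.5′, letters a–x): 1.22623/0.0833333 → 14 → o, 0.67438/0.0416667 → 16 → q; chars oq.
Extended square (30″×15″, digits 0–9): 0.05957/0.00833333 → 7, 0.00772/0.00416667 → 1; chars 71.

OF47oq71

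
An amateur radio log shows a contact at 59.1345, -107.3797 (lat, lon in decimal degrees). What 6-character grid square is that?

DO69hd

Shift to the Maidenhead origin (180°W, 90°S): lon 72.6203, lat 149.1345.
Field: lon ⌊72.6203/20⌋ = 3 → D; lat ⌊149.1345/10⌋ = 14 → O.
Square: lon ⌊12.6203/2⌋ = 6; lat ⌊9.1345/1⌋ = 9.
Subsquare: lon ⌊0.6203/0.0833333⌋ = 7 → h; lat ⌊0.1345/0.0416667⌋ = 3 → d.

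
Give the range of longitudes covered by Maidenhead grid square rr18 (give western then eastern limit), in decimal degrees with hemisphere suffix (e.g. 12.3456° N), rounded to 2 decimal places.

162.00° E, 164.00° E

Field R=17, R=17: +17·20° lon, +17·10° lat → SW at lon 160°, lat 80°.
Square 1, 8: +1·2° lon, +8·1° lat → SW at lon 162°, lat 88°.
Cell spans 2° lon × 1° lat.
west 162.00° E, east 164.00° E.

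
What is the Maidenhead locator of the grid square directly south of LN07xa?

LN06xx

Latitude subsquare a = 0; −1 → -1, wraps to 23 = x, carry into square.
Latitude square 7; −1 → 6.
The longitude characters are unchanged.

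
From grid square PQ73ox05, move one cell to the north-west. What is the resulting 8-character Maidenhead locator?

PQ73nx96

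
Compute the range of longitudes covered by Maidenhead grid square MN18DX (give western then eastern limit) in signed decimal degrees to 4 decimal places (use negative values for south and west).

Field M=12, N=13: +12·20° lon, +13·10° lat → SW at lon 60°, lat 40°.
Square 1, 8: +1·2° lon, +8·1° lat → SW at lon 62°, lat 48°.
Subsquare d=3, x=23: +3·0.0833333° lon, +23·0.0416667° lat → SW at lon 62.25°, lat 48.9583°.
Cell spans 0.0833333° lon × 0.0416667° lat.
west 62.2500, east 62.3333.

62.2500, 62.3333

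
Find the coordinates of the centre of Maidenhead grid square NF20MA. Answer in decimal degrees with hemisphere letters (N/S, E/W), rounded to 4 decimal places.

Field N=13, F=5: +13·20° lon, +5·10° lat → SW at lon 80°, lat -40°.
Square 2, 0: +2·2° lon, +0·1° lat → SW at lon 84°, lat -40°.
Subsquare m=12, a=0: +12·0.0833333° lon, +0·0.0416667° lat → SW at lon 85°, lat -40°.
Cell spans 0.0833333° lon × 0.0416667° lat. Centre is SW corner plus half of each.
latitude 39.9792° S, longitude 85.0417° E.

39.9792° S, 85.0417° E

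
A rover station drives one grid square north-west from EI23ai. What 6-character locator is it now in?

Longitude subsquare a = 0; −1 → -1, wraps to 23 = x, carry into square.
Longitude square 2; −1 → 1.
Latitude subsquare i = 8; +1 → 9 = j.

EI13xj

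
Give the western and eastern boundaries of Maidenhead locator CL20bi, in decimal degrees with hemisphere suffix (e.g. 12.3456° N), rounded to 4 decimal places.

Field C=2, L=11: +2·20° lon, +11·10° lat → SW at lon -140°, lat 20°.
Square 2, 0: +2·2° lon, +0·1° lat → SW at lon -136°, lat 20°.
Subsquare b=1, i=8: +1·0.0833333° lon, +8·0.0416667° lat → SW at lon -135.917°, lat 20.3333°.
Cell spans 0.0833333° lon × 0.0416667° lat.
west 135.9167° W, east 135.8333° W.

135.9167° W, 135.8333° W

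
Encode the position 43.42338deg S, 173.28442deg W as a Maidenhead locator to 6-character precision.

AE36in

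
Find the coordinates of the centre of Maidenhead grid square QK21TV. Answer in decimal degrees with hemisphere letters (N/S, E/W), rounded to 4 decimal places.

Field Q=16, K=10: +16·20° lon, +10·10° lat → SW at lon 140°, lat 10°.
Square 2, 1: +2·2° lon, +1·1° lat → SW at lon 144°, lat 11°.
Subsquare t=19, v=21: +19·0.0833333° lon, +21·0.0416667° lat → SW at lon 145.583°, lat 11.875°.
Cell spans 0.0833333° lon × 0.0416667° lat. Centre is SW corner plus half of each.
latitude 11.8958° N, longitude 145.6250° E.

11.8958° N, 145.6250° E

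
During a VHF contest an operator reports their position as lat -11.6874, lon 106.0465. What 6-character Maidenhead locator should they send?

OH38ah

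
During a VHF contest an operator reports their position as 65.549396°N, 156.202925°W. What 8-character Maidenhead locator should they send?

BP15vn51

Add 180° to longitude and 90° to latitude: 23.79708, 155.54940.
Field: 23.79708/20 → 1 → B, 155.54940/10 → 15 → P; chars BP.
Square: 3.79708/2 → 1, 5.54940/1 → 5; chars 15.
Subsquare: 1.79708/0.0833333 → 21 → v, 0.54940/0.0416667 → 13 → n; chars vn.
Extended square: 0.04708/0.00833333 → 5, 0.00773/0.00416667 → 1; chars 51.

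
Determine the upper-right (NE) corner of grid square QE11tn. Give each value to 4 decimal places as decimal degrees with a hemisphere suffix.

Field Q=16, E=4: +16·20° lon, +4·10° lat → SW at lon 140°, lat -50°.
Square 1, 1: +1·2° lon, +1·1° lat → SW at lon 142°, lat -49°.
Subsquare t=19, n=13: +19·0.0833333° lon, +13·0.0416667° lat → SW at lon 143.583°, lat -48.4583°.
Cell spans 0.0833333° lon × 0.0416667° lat. NE corner is SW corner plus one full cell.
latitude 48.4167° S, longitude 143.6667° E.

48.4167° S, 143.6667° E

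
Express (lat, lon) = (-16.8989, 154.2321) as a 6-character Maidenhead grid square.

QH73cc

Add 180° to longitude and 90° to latitude: 334.2321, 73.1011.
Field (20°×10°, letters A–R): lon ⌊334.2321/20⌋ = 16 → Q; lat ⌊73.1011/10⌋ = 7 → H.
Square (2°×1°, digits 0–9): lon ⌊14.2321/2⌋ = 7; lat ⌊3.1011/1⌋ = 3.
Subsquare (5′×2.5′, letters a–x): lon ⌊0.2321/0.0833333⌋ = 2 → c; lat ⌊0.1011/0.0416667⌋ = 2 → c.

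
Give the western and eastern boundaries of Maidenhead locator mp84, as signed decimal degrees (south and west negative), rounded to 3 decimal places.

76.000, 78.000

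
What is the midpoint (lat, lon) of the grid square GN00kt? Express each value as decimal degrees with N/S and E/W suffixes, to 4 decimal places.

Field G=6, N=13: +6·20° lon, +13·10° lat → SW at lon -60°, lat 40°.
Square 0, 0: +0·2° lon, +0·1° lat → SW at lon -60°, lat 40°.
Subsquare k=10, t=19: +10·0.0833333° lon, +19·0.0416667° lat → SW at lon -59.1667°, lat 40.7917°.
Cell spans 0.0833333° lon × 0.0416667° lat. Centre is SW corner plus half of each.
latitude 40.8125° N, longitude 59.1250° W.

40.8125° N, 59.1250° W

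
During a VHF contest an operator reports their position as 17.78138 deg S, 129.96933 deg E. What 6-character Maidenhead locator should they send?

PH42xf

Add 180° to longitude and 90° to latitude: 309.9693, 72.2186.
Field: 309.9693/20 → 15 → P, 72.2186/10 → 7 → H; chars PH.
Square: 9.9693/2 → 4, 2.2186/1 → 2; chars 42.
Subsquare: 1.9693/0.0833333 → 23 → x, 0.2186/0.0416667 → 5 → f; chars xf.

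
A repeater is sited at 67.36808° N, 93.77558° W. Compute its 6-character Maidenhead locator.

EP37ci

Add 180° to longitude and 90° to latitude: 86.2244, 157.3681.
Field (20°×10°, letters A–R): lon ⌊86.2244/20⌋ = 4 → E; lat ⌊157.3681/10⌋ = 15 → P.
Square (2°×1°, digits 0–9): lon ⌊6.2244/2⌋ = 3; lat ⌊7.3681/1⌋ = 7.
Subsquare (5′×2.5′, letters a–x): lon ⌊0.2244/0.0833333⌋ = 2 → c; lat ⌊0.3681/0.0416667⌋ = 8 → i.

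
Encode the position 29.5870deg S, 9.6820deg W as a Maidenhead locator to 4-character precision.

IG50

Shift to the Maidenhead origin (180°W, 90°S): lon 170.32, lat 60.41.
Field: lon ⌊170.32/20⌋ = 8 → I; lat ⌊60.41/10⌋ = 6 → G.
Square: lon ⌊10.32/2⌋ = 5; lat ⌊0.41/1⌋ = 0.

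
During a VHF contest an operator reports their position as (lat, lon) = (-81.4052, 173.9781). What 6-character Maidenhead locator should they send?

Shift to the Maidenhead origin (180°W, 90°S): lon 353.9781, lat 8.5948.
Field: 353.9781/20 → 17 → R, 8.5948/10 → 0 → A; chars RA.
Square: 13.9781/2 → 6, 8.5948/1 → 8; chars 68.
Subsquare: 1.9781/0.0833333 → 23 → x, 0.5948/0.0416667 → 14 → o; chars xo.

RA68xo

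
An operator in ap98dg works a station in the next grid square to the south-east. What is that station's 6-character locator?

Longitude subsquare d = 3; +1 → 4 = e.
Latitude subsquare g = 6; −1 → 5 = f.

AP98ef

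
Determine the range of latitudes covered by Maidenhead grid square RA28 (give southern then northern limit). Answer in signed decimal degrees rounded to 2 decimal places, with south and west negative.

Field R=17, A=0: +17·20° lon, +0·10° lat → SW at lon 160°, lat -90°.
Square 2, 8: +2·2° lon, +8·1° lat → SW at lon 164°, lat -82°.
Cell spans 2° lon × 1° lat.
south -82.00, north -81.00.

-82.00, -81.00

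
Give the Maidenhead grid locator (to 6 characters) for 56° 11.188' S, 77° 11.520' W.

FD13jt

Offset from 180°W / 90°S: lon 102.8080°, lat 33.8135°.
Field: lon ⌊102.8080/20⌋ = 5 → F; lat ⌊33.8135/10⌋ = 3 → D.
Square: lon ⌊2.8080/2⌋ = 1; lat ⌊3.8135/1⌋ = 3.
Subsquare: lon ⌊0.8080/0.0833333⌋ = 9 → j; lat ⌊0.8135/0.0416667⌋ = 19 → t.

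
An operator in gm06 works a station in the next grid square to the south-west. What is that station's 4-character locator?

Longitude square 0; −1 → -1, wraps to 9, carry into field.
Longitude field G = 6; −1 → 5 = F.
Latitude square 6; −1 → 5.

FM95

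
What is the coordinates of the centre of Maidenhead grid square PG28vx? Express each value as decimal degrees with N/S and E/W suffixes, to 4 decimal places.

21.0208° S, 125.7917° E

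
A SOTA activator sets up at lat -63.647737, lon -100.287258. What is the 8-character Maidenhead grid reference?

DC96ui54

Add 180° to longitude and 90° to latitude: 79.71274, 26.35226.
Field: lon ⌊79.71274/20⌋ = 3 → D; lat ⌊26.35226/10⌋ = 2 → C.
Square: lon ⌊19.71274/2⌋ = 9; lat ⌊6.35226/1⌋ = 6.
Subsquare: lon ⌊1.71274/0.0833333⌋ = 20 → u; lat ⌊0.35226/0.0416667⌋ = 8 → i.
Extended square: lon ⌊0.04608/0.00833333⌋ = 5; lat ⌊0.01893/0.00416667⌋ = 4.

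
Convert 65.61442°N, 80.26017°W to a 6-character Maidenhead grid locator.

Add 180° to longitude and 90° to latitude: 99.7398, 155.6144.
Field (20°×10°, letters A–R): 99.7398/20 → 4 → E, 155.6144/10 → 15 → P; chars EP.
Square (2°×1°, digits 0–9): 19.7398/2 → 9, 5.6144/1 → 5; chars 95.
Subsquare (5′×2.5′, letters a–x): 1.7398/0.0833333 → 20 → u, 0.6144/0.0416667 → 14 → o; chars uo.

EP95uo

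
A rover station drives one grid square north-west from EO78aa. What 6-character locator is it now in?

EO68xb

Longitude subsquare a = 0; −1 → -1, wraps to 23 = x, carry into square.
Longitude square 7; −1 → 6.
Latitude subsquare a = 0; +1 → 1 = b.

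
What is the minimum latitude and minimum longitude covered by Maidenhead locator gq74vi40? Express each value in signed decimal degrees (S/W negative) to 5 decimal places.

74.33333, -44.21667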